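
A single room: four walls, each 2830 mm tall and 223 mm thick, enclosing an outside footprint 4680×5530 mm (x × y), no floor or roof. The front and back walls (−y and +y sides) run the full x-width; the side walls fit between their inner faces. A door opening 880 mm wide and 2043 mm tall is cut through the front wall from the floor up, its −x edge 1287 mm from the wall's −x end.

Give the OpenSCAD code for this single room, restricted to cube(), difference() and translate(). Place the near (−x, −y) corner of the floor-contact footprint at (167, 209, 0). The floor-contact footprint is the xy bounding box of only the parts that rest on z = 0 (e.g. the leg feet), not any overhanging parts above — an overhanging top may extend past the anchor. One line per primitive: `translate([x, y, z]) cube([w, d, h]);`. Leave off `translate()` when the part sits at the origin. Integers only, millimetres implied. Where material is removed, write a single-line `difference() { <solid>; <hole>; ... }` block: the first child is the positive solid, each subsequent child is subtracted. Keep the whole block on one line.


difference() { translate([167, 209, 0]) cube([4680, 223, 2830]); translate([1454, 209, 0]) cube([880, 223, 2043]); }
translate([167, 5516, 0]) cube([4680, 223, 2830]);
translate([167, 432, 0]) cube([223, 5084, 2830]);
translate([4624, 432, 0]) cube([223, 5084, 2830]);


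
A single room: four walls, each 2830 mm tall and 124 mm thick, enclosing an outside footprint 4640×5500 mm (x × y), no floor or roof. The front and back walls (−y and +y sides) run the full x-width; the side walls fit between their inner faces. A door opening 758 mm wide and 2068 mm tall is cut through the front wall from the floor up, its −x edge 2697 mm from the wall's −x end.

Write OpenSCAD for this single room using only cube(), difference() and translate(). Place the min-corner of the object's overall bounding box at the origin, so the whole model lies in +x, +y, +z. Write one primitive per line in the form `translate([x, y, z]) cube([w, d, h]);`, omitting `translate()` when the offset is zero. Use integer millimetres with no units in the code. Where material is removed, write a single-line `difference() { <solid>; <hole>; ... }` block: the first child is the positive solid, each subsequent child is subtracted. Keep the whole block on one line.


difference() { cube([4640, 124, 2830]); translate([2697, 0, 0]) cube([758, 124, 2068]); }
translate([0, 5376, 0]) cube([4640, 124, 2830]);
translate([0, 124, 0]) cube([124, 5252, 2830]);
translate([4516, 124, 0]) cube([124, 5252, 2830]);


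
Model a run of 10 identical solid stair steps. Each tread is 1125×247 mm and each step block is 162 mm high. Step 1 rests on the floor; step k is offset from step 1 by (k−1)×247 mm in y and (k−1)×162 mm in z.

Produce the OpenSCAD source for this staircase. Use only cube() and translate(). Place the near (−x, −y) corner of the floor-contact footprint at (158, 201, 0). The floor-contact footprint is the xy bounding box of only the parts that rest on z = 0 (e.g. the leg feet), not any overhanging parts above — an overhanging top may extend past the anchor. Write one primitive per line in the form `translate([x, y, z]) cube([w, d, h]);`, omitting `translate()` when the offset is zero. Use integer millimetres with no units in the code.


translate([158, 201, 0]) cube([1125, 247, 162]);
translate([158, 448, 162]) cube([1125, 247, 162]);
translate([158, 695, 324]) cube([1125, 247, 162]);
translate([158, 942, 486]) cube([1125, 247, 162]);
translate([158, 1189, 648]) cube([1125, 247, 162]);
translate([158, 1436, 810]) cube([1125, 247, 162]);
translate([158, 1683, 972]) cube([1125, 247, 162]);
translate([158, 1930, 1134]) cube([1125, 247, 162]);
translate([158, 2177, 1296]) cube([1125, 247, 162]);
translate([158, 2424, 1458]) cube([1125, 247, 162]);


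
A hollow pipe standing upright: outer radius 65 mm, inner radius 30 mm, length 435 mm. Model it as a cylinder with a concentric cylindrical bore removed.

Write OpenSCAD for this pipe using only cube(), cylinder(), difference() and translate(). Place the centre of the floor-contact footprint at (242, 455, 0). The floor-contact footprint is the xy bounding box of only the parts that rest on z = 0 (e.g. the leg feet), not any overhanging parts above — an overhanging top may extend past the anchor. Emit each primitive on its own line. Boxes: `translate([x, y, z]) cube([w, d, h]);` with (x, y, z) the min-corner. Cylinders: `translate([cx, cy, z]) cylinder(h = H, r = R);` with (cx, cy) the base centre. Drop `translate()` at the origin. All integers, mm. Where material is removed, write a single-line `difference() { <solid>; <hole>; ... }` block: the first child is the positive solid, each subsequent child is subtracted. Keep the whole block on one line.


difference() { translate([242, 455, 0]) cylinder(h = 435, r = 65); translate([242, 455, 0]) cylinder(h = 435, r = 30); }


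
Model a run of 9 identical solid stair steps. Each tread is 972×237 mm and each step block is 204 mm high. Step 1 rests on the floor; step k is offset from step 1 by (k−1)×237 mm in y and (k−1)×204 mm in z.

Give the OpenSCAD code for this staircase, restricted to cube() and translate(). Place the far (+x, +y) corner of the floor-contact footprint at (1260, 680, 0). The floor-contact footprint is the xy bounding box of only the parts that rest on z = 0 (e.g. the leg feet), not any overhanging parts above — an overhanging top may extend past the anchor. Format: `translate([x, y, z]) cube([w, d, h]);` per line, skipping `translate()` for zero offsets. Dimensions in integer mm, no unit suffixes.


translate([288, 443, 0]) cube([972, 237, 204]);
translate([288, 680, 204]) cube([972, 237, 204]);
translate([288, 917, 408]) cube([972, 237, 204]);
translate([288, 1154, 612]) cube([972, 237, 204]);
translate([288, 1391, 816]) cube([972, 237, 204]);
translate([288, 1628, 1020]) cube([972, 237, 204]);
translate([288, 1865, 1224]) cube([972, 237, 204]);
translate([288, 2102, 1428]) cube([972, 237, 204]);
translate([288, 2339, 1632]) cube([972, 237, 204]);


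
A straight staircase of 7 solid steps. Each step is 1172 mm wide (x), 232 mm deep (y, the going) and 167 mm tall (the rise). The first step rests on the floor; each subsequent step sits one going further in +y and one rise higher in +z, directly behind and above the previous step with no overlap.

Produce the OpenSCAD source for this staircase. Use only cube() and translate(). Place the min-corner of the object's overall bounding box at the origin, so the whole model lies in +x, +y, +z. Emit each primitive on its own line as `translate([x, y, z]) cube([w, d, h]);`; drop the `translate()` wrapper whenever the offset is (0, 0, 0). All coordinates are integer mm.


cube([1172, 232, 167]);
translate([0, 232, 167]) cube([1172, 232, 167]);
translate([0, 464, 334]) cube([1172, 232, 167]);
translate([0, 696, 501]) cube([1172, 232, 167]);
translate([0, 928, 668]) cube([1172, 232, 167]);
translate([0, 1160, 835]) cube([1172, 232, 167]);
translate([0, 1392, 1002]) cube([1172, 232, 167]);


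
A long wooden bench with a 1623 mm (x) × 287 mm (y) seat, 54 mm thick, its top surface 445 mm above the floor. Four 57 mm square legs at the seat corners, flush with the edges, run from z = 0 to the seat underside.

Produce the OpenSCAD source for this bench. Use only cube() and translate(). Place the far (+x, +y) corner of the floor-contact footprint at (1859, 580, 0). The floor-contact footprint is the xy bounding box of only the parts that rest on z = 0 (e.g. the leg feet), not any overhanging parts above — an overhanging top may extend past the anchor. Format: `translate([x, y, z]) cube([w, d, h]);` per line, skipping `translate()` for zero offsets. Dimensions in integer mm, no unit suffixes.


translate([236, 293, 391]) cube([1623, 287, 54]);
translate([236, 293, 0]) cube([57, 57, 391]);
translate([236, 523, 0]) cube([57, 57, 391]);
translate([1802, 293, 0]) cube([57, 57, 391]);
translate([1802, 523, 0]) cube([57, 57, 391]);


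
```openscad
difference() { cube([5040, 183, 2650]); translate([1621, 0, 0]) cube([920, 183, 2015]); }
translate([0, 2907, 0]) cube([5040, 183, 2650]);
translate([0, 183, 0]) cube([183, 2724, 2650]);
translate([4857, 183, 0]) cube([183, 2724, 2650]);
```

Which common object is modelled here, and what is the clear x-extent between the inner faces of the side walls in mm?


A single room. The interior width is 4674 mm.

Four walls enclosing a rectangle with a door in the front wall — a room. Outside width 5040 minus two 183 mm walls gives 4674 mm.


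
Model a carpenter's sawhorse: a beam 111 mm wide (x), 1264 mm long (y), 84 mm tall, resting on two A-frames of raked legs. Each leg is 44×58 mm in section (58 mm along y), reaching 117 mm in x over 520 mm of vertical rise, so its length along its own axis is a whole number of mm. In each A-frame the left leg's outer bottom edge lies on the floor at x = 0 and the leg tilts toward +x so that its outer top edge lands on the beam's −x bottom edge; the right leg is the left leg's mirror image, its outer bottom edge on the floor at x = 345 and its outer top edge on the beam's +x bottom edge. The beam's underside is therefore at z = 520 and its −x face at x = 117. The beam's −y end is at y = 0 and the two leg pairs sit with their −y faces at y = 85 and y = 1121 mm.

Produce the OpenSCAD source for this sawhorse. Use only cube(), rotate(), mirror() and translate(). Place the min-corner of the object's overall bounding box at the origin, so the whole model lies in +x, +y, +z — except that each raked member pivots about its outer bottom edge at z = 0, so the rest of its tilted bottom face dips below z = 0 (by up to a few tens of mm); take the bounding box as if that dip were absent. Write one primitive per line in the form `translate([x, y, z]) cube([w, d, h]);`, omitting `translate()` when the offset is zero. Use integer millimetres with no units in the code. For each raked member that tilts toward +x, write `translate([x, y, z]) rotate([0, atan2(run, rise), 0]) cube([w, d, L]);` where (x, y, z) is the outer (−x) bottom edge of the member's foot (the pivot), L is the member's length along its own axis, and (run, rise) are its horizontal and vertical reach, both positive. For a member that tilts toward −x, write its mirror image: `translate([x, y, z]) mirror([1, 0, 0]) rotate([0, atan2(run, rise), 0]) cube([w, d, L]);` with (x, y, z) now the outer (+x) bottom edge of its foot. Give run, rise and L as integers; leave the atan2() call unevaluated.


translate([117, 0, 520]) cube([111, 1264, 84]);
translate([0, 85, 0]) rotate([0, atan2(117, 520), 0]) cube([44, 58, 533]);
translate([345, 85, 0]) mirror([1, 0, 0]) rotate([0, atan2(117, 520), 0]) cube([44, 58, 533]);
translate([0, 1121, 0]) rotate([0, atan2(117, 520), 0]) cube([44, 58, 533]);
translate([345, 1121, 0]) mirror([1, 0, 0]) rotate([0, atan2(117, 520), 0]) cube([44, 58, 533]);


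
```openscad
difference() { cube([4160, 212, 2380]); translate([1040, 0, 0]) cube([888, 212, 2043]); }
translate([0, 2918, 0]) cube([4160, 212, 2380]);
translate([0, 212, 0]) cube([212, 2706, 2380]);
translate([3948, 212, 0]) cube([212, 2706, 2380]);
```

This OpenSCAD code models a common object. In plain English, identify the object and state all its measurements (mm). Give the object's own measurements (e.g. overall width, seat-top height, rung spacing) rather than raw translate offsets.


A single room: four walls, each 2380 mm tall and 212 mm thick, enclosing an outside footprint 4160×3130 mm (x × y), no floor or roof. The front and back walls (−y and +y sides) run the full x-width; the side walls fit between their inner faces. A door opening 888 mm wide and 2043 mm tall is cut through the front wall from the floor up, its −x edge 1040 mm from the wall's −x end.


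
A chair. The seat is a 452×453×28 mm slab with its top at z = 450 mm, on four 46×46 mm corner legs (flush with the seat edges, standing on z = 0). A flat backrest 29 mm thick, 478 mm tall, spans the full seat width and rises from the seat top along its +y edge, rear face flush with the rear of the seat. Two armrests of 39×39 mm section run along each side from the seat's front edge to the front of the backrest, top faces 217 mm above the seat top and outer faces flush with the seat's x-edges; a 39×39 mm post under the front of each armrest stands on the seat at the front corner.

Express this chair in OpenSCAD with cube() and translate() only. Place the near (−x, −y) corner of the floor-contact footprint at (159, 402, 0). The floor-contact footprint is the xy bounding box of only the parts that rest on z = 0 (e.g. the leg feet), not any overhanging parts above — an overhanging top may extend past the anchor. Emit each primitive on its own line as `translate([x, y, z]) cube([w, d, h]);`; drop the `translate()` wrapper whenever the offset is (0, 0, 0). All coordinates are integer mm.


translate([159, 402, 422]) cube([452, 453, 28]);
translate([159, 402, 0]) cube([46, 46, 422]);
translate([565, 402, 0]) cube([46, 46, 422]);
translate([159, 809, 0]) cube([46, 46, 422]);
translate([565, 809, 0]) cube([46, 46, 422]);
translate([159, 826, 450]) cube([452, 29, 478]);
translate([159, 402, 628]) cube([39, 424, 39]);
translate([572, 402, 628]) cube([39, 424, 39]);
translate([159, 402, 450]) cube([39, 39, 178]);
translate([572, 402, 450]) cube([39, 39, 178]);


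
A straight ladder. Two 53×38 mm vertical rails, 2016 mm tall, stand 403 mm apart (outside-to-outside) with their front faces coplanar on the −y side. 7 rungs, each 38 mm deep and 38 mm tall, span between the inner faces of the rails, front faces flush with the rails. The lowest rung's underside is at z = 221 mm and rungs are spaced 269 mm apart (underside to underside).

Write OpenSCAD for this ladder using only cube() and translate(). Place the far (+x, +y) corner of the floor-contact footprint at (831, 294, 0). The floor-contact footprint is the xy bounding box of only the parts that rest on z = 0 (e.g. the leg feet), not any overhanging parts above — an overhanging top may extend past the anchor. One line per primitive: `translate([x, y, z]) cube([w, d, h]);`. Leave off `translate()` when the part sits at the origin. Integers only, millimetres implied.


translate([428, 256, 0]) cube([53, 38, 2016]);
translate([778, 256, 0]) cube([53, 38, 2016]);
translate([481, 256, 221]) cube([297, 38, 38]);
translate([481, 256, 490]) cube([297, 38, 38]);
translate([481, 256, 759]) cube([297, 38, 38]);
translate([481, 256, 1028]) cube([297, 38, 38]);
translate([481, 256, 1297]) cube([297, 38, 38]);
translate([481, 256, 1566]) cube([297, 38, 38]);
translate([481, 256, 1835]) cube([297, 38, 38]);


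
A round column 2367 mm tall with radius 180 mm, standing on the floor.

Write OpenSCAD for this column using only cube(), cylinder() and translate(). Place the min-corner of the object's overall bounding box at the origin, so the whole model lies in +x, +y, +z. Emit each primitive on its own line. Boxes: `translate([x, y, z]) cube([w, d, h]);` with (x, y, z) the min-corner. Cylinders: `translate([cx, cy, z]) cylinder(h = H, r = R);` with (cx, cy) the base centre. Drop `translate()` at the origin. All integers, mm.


translate([180, 180, 0]) cylinder(h = 2367, r = 180);


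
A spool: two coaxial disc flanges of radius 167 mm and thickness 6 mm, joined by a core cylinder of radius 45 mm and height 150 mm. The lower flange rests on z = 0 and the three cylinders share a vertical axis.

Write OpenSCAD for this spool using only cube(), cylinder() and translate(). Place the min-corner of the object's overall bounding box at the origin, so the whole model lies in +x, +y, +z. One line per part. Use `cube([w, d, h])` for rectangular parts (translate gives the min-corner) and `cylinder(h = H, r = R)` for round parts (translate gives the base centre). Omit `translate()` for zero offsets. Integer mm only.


translate([167, 167, 0]) cylinder(h = 6, r = 167);
translate([167, 167, 6]) cylinder(h = 150, r = 45);
translate([167, 167, 156]) cylinder(h = 6, r = 167);


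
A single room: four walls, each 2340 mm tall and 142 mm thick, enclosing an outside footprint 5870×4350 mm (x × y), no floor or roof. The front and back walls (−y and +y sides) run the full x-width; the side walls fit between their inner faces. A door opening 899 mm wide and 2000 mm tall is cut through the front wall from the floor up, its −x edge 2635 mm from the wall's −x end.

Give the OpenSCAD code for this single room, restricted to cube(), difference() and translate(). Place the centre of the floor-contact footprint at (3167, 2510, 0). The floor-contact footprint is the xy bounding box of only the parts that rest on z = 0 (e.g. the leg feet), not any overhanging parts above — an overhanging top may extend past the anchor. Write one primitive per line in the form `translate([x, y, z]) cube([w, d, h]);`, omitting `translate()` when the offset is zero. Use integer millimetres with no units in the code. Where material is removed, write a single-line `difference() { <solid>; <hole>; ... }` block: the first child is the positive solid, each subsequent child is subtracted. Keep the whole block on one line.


difference() { translate([232, 335, 0]) cube([5870, 142, 2340]); translate([2867, 335, 0]) cube([899, 142, 2000]); }
translate([232, 4543, 0]) cube([5870, 142, 2340]);
translate([232, 477, 0]) cube([142, 4066, 2340]);
translate([5960, 477, 0]) cube([142, 4066, 2340]);


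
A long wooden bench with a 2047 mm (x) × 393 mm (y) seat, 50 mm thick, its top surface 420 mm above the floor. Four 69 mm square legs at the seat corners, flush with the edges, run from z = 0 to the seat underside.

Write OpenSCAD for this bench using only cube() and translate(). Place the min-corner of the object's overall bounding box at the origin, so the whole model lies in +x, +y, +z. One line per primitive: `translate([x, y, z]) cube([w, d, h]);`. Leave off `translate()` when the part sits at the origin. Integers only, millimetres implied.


translate([0, 0, 370]) cube([2047, 393, 50]);
cube([69, 69, 370]);
translate([0, 324, 0]) cube([69, 69, 370]);
translate([1978, 0, 0]) cube([69, 69, 370]);
translate([1978, 324, 0]) cube([69, 69, 370]);


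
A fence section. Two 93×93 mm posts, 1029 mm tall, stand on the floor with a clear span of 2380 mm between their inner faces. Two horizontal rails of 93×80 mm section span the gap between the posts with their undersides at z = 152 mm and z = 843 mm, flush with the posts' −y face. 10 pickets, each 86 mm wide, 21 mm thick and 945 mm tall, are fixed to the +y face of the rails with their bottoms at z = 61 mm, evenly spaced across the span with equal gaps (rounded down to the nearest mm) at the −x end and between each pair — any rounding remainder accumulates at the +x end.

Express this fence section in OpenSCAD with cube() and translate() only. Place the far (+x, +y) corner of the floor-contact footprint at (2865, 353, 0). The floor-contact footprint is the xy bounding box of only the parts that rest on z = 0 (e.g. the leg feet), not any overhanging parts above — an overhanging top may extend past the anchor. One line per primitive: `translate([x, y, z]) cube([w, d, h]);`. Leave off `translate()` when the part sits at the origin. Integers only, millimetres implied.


translate([299, 260, 0]) cube([93, 93, 1029]);
translate([2772, 260, 0]) cube([93, 93, 1029]);
translate([392, 260, 152]) cube([2380, 93, 80]);
translate([392, 260, 843]) cube([2380, 93, 80]);
translate([530, 353, 61]) cube([86, 21, 945]);
translate([754, 353, 61]) cube([86, 21, 945]);
translate([978, 353, 61]) cube([86, 21, 945]);
translate([1202, 353, 61]) cube([86, 21, 945]);
translate([1426, 353, 61]) cube([86, 21, 945]);
translate([1650, 353, 61]) cube([86, 21, 945]);
translate([1874, 353, 61]) cube([86, 21, 945]);
translate([2098, 353, 61]) cube([86, 21, 945]);
translate([2322, 353, 61]) cube([86, 21, 945]);
translate([2546, 353, 61]) cube([86, 21, 945]);


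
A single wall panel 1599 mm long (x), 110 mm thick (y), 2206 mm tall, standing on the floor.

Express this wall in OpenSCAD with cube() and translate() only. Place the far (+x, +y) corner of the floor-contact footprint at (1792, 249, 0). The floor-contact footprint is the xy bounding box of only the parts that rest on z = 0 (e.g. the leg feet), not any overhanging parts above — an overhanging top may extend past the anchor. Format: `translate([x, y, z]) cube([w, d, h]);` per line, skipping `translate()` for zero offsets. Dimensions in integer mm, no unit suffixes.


translate([193, 139, 0]) cube([1599, 110, 2206]);


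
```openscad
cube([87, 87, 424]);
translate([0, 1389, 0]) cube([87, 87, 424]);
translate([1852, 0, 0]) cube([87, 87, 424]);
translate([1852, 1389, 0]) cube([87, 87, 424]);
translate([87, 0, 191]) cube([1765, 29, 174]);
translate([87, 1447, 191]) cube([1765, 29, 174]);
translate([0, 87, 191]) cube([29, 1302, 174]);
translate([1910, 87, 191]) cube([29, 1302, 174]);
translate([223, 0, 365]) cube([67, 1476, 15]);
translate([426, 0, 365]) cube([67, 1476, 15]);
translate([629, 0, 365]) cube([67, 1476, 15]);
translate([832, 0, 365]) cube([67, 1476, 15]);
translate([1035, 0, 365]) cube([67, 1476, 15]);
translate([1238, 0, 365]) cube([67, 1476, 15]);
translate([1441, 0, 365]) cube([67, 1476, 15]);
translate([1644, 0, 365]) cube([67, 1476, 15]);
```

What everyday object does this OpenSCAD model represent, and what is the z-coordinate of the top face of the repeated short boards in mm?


A bed frame. The slat-top height is 380 mm.

Four posts, four rails, and a row of slats — a bed frame. Slats sit on the rails at z = 191 + 174 = 365; with slat thickness 15, the top is 380 mm.


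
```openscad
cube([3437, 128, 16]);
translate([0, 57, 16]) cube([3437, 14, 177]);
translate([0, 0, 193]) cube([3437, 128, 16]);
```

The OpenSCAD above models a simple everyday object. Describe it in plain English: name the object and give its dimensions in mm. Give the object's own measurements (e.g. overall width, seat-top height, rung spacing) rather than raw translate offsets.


An I-beam lying along x, 3437 mm long. Overall section height 209 mm. Two flanges 128 mm wide (y) and 16 mm thick, one on the floor and one at the top; a web 14 mm thick runs between them, centred on the flange width.


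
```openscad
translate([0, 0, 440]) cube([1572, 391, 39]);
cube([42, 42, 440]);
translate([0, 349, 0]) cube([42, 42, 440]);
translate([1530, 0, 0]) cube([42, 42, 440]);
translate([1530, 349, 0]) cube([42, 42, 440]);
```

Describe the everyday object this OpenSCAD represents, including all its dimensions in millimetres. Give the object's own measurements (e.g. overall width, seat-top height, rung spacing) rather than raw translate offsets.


A long wooden bench with a 1572 mm (x) × 391 mm (y) seat, 39 mm thick, its top surface 479 mm above the floor. Four 42 mm square legs at the seat corners, flush with the edges, run from z = 0 to the seat underside.


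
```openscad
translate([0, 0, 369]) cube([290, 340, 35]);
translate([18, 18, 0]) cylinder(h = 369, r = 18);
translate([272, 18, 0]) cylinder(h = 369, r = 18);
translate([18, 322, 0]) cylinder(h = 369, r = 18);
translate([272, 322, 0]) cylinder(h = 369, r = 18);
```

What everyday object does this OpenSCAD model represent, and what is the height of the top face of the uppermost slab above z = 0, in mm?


A stool. The seat height is 404 mm.

A 290×340×35 slab at z = 369 on four corner cylinders — a stool. The seat top is 369 + 35 = 404 mm.


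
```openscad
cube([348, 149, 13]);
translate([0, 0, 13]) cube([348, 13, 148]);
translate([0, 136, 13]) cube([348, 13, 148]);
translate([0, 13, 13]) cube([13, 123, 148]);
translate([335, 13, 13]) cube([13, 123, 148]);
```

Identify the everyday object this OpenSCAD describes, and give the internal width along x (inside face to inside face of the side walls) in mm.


An open box. The internal width is 322 mm.

A 348×149 base slab with four walls standing on it — an open box. The base is 348 mm wide and the walls are 13 mm thick, so the internal width is 348 − 2 × 13 = 322 mm.


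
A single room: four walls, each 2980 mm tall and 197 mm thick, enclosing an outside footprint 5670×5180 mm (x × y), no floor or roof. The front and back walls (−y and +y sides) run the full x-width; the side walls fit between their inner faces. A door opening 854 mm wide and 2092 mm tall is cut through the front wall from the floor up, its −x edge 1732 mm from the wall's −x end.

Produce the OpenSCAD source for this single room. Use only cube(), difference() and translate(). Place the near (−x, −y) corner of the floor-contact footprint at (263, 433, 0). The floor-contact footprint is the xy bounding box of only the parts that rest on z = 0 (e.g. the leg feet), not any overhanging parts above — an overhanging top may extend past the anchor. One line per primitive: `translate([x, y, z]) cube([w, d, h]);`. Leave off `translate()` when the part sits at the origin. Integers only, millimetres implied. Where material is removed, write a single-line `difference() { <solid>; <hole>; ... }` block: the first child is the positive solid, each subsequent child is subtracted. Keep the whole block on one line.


difference() { translate([263, 433, 0]) cube([5670, 197, 2980]); translate([1995, 433, 0]) cube([854, 197, 2092]); }
translate([263, 5416, 0]) cube([5670, 197, 2980]);
translate([263, 630, 0]) cube([197, 4786, 2980]);
translate([5736, 630, 0]) cube([197, 4786, 2980]);


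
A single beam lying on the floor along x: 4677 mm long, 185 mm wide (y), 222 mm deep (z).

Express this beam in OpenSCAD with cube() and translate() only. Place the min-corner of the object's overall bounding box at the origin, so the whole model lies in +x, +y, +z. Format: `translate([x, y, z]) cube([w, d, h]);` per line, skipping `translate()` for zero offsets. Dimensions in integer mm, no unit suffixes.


cube([4677, 185, 222]);


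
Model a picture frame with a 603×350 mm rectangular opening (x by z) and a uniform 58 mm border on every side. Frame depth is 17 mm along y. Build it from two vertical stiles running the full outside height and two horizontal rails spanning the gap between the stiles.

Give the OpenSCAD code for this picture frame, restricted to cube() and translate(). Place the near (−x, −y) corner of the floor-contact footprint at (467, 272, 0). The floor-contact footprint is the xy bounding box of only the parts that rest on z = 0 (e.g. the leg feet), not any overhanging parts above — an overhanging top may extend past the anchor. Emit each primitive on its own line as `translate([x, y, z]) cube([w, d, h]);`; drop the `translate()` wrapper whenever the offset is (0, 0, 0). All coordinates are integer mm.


translate([467, 272, 0]) cube([58, 17, 466]);
translate([1128, 272, 0]) cube([58, 17, 466]);
translate([525, 272, 0]) cube([603, 17, 58]);
translate([525, 272, 408]) cube([603, 17, 58]);


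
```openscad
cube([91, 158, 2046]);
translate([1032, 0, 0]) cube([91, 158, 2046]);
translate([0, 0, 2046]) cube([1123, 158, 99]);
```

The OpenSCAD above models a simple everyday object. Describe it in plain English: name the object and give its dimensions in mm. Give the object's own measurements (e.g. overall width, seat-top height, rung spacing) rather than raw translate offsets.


A door frame. The clear opening is 941 mm wide and 2046 mm high. Two 91 mm wide jambs, 158 mm deep, stand either side of the opening from the floor to the top of the opening. A 99 mm thick head sits across the top of both jambs, spanning the full outside width of the frame.


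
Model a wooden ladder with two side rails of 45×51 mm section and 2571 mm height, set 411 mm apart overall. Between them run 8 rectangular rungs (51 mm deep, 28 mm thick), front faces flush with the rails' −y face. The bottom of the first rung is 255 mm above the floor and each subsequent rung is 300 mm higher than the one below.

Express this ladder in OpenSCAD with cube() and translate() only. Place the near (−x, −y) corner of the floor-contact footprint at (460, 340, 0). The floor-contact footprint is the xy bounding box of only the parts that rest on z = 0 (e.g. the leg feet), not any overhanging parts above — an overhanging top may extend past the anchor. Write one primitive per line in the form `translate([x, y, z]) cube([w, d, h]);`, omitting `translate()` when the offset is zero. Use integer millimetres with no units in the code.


translate([460, 340, 0]) cube([45, 51, 2571]);
translate([826, 340, 0]) cube([45, 51, 2571]);
translate([505, 340, 255]) cube([321, 51, 28]);
translate([505, 340, 555]) cube([321, 51, 28]);
translate([505, 340, 855]) cube([321, 51, 28]);
translate([505, 340, 1155]) cube([321, 51, 28]);
translate([505, 340, 1455]) cube([321, 51, 28]);
translate([505, 340, 1755]) cube([321, 51, 28]);
translate([505, 340, 2055]) cube([321, 51, 28]);
translate([505, 340, 2355]) cube([321, 51, 28]);


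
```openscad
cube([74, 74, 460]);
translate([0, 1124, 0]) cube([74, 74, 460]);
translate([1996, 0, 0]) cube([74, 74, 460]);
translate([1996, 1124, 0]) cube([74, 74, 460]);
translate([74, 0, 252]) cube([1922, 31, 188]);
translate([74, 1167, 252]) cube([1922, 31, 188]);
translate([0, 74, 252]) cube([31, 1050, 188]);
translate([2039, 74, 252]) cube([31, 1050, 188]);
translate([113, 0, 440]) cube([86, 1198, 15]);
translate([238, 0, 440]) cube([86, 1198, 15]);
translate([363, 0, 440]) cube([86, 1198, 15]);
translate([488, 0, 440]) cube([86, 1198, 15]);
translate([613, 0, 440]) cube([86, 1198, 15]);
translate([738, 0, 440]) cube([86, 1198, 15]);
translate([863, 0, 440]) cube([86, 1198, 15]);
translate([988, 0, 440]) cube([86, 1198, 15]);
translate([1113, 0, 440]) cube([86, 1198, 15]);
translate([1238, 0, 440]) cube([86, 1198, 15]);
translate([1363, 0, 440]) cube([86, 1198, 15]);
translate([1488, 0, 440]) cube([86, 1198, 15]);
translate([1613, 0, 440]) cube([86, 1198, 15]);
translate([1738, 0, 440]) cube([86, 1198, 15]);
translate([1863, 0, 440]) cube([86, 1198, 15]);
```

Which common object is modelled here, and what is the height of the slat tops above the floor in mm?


A bed frame. The slat-top height is 455 mm.

Four posts, four rails, and a row of slats — a bed frame. Slats sit on the rails at z = 252 + 188 = 440; with slat thickness 15, the top is 455 mm.


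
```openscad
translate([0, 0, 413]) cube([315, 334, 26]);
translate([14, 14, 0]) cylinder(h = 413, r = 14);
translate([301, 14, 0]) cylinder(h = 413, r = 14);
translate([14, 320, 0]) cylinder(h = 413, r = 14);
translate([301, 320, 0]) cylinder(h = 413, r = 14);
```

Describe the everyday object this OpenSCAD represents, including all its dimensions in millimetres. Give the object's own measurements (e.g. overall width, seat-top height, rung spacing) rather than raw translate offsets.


A simple wooden stool: a rectangular seat 315 mm (x) by 334 mm (y), 26 mm thick, top face at z = 439 mm, on four round legs, each 28 mm in diameter. The legs rest on z = 0, each leg's axis is inset half a diameter from the nearest pair of seat edges (so the leg's bounding box is flush with the corner).


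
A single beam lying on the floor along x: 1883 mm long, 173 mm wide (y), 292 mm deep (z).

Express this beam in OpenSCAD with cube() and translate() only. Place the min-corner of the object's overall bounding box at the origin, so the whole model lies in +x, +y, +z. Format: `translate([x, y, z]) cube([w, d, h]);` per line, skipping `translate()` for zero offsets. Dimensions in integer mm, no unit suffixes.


cube([1883, 173, 292]);


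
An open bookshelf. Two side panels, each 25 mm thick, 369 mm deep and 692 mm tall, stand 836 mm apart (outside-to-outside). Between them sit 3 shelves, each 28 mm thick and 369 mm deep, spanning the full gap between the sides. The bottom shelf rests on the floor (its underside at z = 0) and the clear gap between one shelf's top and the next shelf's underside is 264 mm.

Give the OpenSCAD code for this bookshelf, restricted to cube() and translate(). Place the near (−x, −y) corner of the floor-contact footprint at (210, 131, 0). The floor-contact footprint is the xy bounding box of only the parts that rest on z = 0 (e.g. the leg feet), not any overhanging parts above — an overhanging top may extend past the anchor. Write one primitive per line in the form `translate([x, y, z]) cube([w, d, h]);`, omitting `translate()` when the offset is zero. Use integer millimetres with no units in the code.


translate([210, 131, 0]) cube([25, 369, 692]);
translate([1021, 131, 0]) cube([25, 369, 692]);
translate([235, 131, 0]) cube([786, 369, 28]);
translate([235, 131, 292]) cube([786, 369, 28]);
translate([235, 131, 584]) cube([786, 369, 28]);


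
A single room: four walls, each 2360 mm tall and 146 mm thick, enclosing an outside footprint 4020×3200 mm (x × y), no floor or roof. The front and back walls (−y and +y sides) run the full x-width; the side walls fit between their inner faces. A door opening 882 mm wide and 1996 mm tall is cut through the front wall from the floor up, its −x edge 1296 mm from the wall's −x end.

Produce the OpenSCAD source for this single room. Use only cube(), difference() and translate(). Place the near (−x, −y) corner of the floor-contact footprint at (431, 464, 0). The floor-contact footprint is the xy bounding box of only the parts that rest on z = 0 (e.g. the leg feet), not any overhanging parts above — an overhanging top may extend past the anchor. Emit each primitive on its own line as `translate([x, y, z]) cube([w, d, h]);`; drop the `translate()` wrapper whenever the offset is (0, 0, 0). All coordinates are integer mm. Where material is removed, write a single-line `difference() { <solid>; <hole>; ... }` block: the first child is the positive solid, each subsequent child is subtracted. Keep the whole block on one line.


difference() { translate([431, 464, 0]) cube([4020, 146, 2360]); translate([1727, 464, 0]) cube([882, 146, 1996]); }
translate([431, 3518, 0]) cube([4020, 146, 2360]);
translate([431, 610, 0]) cube([146, 2908, 2360]);
translate([4305, 610, 0]) cube([146, 2908, 2360]);


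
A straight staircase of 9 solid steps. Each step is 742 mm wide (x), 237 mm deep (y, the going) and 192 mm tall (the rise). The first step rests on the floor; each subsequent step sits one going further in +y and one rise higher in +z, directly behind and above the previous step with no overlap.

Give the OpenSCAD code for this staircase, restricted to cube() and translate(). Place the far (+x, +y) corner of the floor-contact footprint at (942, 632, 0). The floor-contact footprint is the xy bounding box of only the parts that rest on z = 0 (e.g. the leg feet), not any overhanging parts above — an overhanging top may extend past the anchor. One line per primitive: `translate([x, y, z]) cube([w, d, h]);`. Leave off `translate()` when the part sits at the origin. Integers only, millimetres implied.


translate([200, 395, 0]) cube([742, 237, 192]);
translate([200, 632, 192]) cube([742, 237, 192]);
translate([200, 869, 384]) cube([742, 237, 192]);
translate([200, 1106, 576]) cube([742, 237, 192]);
translate([200, 1343, 768]) cube([742, 237, 192]);
translate([200, 1580, 960]) cube([742, 237, 192]);
translate([200, 1817, 1152]) cube([742, 237, 192]);
translate([200, 2054, 1344]) cube([742, 237, 192]);
translate([200, 2291, 1536]) cube([742, 237, 192]);


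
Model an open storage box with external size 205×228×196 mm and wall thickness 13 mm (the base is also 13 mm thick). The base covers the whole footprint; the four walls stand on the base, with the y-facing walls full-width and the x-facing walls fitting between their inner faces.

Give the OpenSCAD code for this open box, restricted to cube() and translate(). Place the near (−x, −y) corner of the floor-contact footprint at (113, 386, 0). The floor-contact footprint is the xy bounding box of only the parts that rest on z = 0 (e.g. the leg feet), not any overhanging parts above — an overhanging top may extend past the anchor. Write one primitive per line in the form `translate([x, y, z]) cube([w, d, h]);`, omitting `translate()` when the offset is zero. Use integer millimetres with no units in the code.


translate([113, 386, 0]) cube([205, 228, 13]);
translate([113, 386, 13]) cube([205, 13, 183]);
translate([113, 601, 13]) cube([205, 13, 183]);
translate([113, 399, 13]) cube([13, 202, 183]);
translate([305, 399, 13]) cube([13, 202, 183]);


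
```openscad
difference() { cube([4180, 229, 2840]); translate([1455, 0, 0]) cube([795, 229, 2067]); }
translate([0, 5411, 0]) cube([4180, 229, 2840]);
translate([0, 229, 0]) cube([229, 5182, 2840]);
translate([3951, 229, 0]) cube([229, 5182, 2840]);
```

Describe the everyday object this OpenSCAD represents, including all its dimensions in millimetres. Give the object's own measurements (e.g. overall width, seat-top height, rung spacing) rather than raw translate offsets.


A single room: four walls, each 2840 mm tall and 229 mm thick, enclosing an outside footprint 4180×5640 mm (x × y), no floor or roof. The front and back walls (−y and +y sides) run the full x-width; the side walls fit between their inner faces. A door opening 795 mm wide and 2067 mm tall is cut through the front wall from the floor up, its −x edge 1455 mm from the wall's −x end.


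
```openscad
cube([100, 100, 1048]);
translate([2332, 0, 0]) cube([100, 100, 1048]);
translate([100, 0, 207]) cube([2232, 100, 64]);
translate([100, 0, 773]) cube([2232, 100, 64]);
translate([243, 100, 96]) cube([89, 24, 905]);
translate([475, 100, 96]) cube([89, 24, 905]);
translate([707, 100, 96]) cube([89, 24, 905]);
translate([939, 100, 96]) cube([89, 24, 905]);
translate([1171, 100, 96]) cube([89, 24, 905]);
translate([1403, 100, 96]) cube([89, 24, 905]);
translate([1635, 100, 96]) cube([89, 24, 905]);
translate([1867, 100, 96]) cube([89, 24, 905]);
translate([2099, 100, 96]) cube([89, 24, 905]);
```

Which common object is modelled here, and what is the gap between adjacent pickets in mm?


A fence section. The picket gap is 143 mm.

Two posts, two rails, 9 pickets — a fence section. Span 2232 mm holds 9 pickets of 89 mm with 10 equal gaps: ⌊(2232 − 9·89) / 10⌋ = 143 mm.


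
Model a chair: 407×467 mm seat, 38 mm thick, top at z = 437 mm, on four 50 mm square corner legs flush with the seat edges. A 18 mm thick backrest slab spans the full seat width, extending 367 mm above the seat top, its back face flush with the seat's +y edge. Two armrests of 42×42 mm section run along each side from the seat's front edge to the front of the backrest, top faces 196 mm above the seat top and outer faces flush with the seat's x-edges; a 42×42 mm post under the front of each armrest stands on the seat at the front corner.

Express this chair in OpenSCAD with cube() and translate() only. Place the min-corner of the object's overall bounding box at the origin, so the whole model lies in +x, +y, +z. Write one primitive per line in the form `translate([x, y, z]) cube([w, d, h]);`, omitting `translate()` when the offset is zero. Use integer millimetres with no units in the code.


// leg_h = 437 - 38 = 399
// arm post h = 196 - 42 = 154
translate([0, 0, 399]) cube([407, 467, 38]);
cube([50, 50, 399]);
translate([357, 0, 0]) cube([50, 50, 399]);
translate([0, 417, 0]) cube([50, 50, 399]);
translate([357, 417, 0]) cube([50, 50, 399]);
translate([0, 449, 437]) cube([407, 18, 367]);
translate([0, 0, 591]) cube([42, 449, 42]);
translate([365, 0, 591]) cube([42, 449, 42]);
translate([0, 0, 437]) cube([42, 42, 154]);
translate([365, 0, 437]) cube([42, 42, 154]);


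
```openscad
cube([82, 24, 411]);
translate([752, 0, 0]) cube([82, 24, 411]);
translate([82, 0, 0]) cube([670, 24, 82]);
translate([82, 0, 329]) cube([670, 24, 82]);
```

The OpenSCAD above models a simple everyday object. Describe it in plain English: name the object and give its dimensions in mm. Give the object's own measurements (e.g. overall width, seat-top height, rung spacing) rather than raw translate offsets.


A rectangular picture frame lying in the x–z plane (depth along y). The opening is 670 mm wide (x) by 247 mm tall (z), surrounded by a border 82 mm wide on all four sides. The frame is 24 mm deep and is made of two full-height vertical stiles with two horizontal rails fitted between them.
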